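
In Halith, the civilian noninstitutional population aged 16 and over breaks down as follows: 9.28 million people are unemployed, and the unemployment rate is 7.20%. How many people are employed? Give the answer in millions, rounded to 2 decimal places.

Labor force = U / u = 9.28 / 0.0720 ≈ 128.89 million.
Employed = labor force − unemployed = 128.89 − 9.28 = 119.61 million.

About 119.61 million are employed.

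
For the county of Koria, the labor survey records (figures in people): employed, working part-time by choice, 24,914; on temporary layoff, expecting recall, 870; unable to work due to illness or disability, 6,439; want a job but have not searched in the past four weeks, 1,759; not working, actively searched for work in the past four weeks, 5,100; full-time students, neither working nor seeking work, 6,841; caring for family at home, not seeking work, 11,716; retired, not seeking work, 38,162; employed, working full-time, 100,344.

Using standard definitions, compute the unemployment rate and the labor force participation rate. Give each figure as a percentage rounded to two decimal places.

Unemployment rate ≈ 4.55%; labor force participation rate ≈ 66.90%.

Employed = 24,914 + 100,344 = 125,258.
Unemployed = 870 + 5,100 = 5,970 (jobless and actively searching, or on temporary layoff).
Labor force = 125,258 + 5,970 = 131,228.
Not in labor force = 6,439 + 1,759 + 6,841 + 11,716 + 38,162 = 64,917 (those not working and not actively searching are outside the labor force — including those who want a job but have given up searching).
Civilian working-age population = 131,228 + 64,917 = 196,145.
Unemployment rate = 5,970 / 131,228 = 4.55%.
Labor force participation rate = 131,228 / 196,145 = 66.90%.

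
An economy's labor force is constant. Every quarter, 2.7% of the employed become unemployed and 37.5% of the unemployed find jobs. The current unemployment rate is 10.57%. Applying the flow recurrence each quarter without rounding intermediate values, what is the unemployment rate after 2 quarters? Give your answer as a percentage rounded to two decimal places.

With a fixed labor force, u_{t+1} = u_t + s·(1−u_t) − f·u_t = u_t·(1−s−f) + s.
Here 1−s−f = 0.598 and s = 0.027.
u_1 = 0.105700 × 0.598 + 0.027 = 0.090209.
u_2 = 0.090209 × 0.598 + 0.027 = 0.080945.

Unemployment rate after two quarters ≈ 8.09%.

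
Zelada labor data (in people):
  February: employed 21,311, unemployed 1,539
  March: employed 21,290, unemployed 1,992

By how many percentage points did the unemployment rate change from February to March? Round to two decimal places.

February: labor force = 21,311 + 1,539 = 22,850; u = 1,539/22,850 = 6.74%.
March: labor force = 21,290 + 1,992 = 23,282; u = 1,992/23,282 = 8.56%.
Change = 8.56% − 6.74% = +1.82 pp.

The unemployment rate changed by +1.82 percentage points.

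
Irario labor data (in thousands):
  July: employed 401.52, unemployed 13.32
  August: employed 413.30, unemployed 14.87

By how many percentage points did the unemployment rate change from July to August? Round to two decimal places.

The unemployment rate changed by +0.26 percentage points.

July: labor force = 401.52 + 13.32 = 414.84; u = 13.32/414.84 = 3.21%.
August: labor force = 413.30 + 14.87 = 428.17; u = 14.87/428.17 = 3.47%.
Change = 3.47% − 3.21% = +0.26 pp.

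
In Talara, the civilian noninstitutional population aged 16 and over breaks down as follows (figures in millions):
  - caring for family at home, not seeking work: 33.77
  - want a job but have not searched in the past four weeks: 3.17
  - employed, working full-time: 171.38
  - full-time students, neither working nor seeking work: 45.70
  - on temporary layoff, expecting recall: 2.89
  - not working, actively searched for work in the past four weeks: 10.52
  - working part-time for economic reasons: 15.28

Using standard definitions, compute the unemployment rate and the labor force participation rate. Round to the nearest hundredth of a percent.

Employed = 171.38 + 15.28 = 186.66 million (anyone who worked, including part-time for economic reasons, counts as employed).
Unemployed = 2.89 + 10.52 = 13.41 million (jobless and actively searching, or on temporary layoff).
Labor force = 186.66 + 13.41 = 200.07 million.
Not in labor force = 33.77 + 3.17 + 45.70 = 82.64 million (those not working and not actively searching are outside the labor force — including those who want a job but have given up searching).
Civilian working-age population = 200.07 + 82.64 = 282.71 million.
Unemployment rate = 13.41 / 200.07 = 6.70%.
Labor force participation rate = 200.07 / 282.71 = 70.77%.

Unemployment rate ≈ 6.70%; labor force participation rate ≈ 70.77%.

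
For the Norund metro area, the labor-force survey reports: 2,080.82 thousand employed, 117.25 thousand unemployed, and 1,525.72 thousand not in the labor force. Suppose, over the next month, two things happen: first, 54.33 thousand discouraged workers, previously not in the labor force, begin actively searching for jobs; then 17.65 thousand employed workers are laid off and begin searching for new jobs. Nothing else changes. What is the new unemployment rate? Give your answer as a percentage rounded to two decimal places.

New unemployment rate ≈ 8.40%.

Initially, labor force = 2,080.82 + 117.25 = 2,198.07 thousand, so u = 117.25/2,198.07 = 5.33%.
After the first change, unemployed and labor force both rise by 54.33 → E = 2,080.82, U = 171.58, labor force = 2,252.40 thousand.
After the second change, employed falls and unemployed rises by 17.65; labor force unchanged → E = 2,063.17, U = 189.23, labor force = 2,252.40 thousand.
New unemployment rate = 189.23 / 2,252.40 = 8.40%.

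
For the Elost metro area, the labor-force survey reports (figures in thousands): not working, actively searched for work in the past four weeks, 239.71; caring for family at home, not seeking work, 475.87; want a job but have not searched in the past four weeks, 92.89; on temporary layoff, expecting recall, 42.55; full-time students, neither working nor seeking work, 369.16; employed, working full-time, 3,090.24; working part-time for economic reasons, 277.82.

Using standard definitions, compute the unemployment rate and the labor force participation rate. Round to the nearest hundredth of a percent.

Employed = 3,090.24 + 277.82 = 3,368.06 thousand (anyone who worked, including part-time for economic reasons, counts as employed).
Unemployed = 239.71 + 42.55 = 282.26 thousand (jobless and actively searching, or on temporary layoff).
Labor force = 3,368.06 + 282.26 = 3,650.32 thousand.
Not in labor force = 475.87 + 92.89 + 369.16 = 937.92 thousand (those not working and not actively searching are outside the labor force — including those who want a job but have given up searching).
Civilian working-age population = 3,650.32 + 937.92 = 4,588.24 thousand.
Unemployment rate = 282.26 / 3,650.32 = 7.73%.
Labor force participation rate = 3,650.32 / 4,588.24 = 79.56%.

Unemployment rate ≈ 7.73%; labor force participation rate ≈ 79.56%.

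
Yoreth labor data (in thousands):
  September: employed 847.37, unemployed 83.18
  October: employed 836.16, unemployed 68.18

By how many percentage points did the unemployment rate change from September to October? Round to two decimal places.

September: labor force = 847.37 + 83.18 = 930.55; u = 83.18/930.55 = 8.94%.
October: labor force = 836.16 + 68.18 = 904.34; u = 68.18/904.34 = 7.54%.
Change = 7.54% − 8.94% = −1.40 pp.

The unemployment rate changed by −1.40 percentage points.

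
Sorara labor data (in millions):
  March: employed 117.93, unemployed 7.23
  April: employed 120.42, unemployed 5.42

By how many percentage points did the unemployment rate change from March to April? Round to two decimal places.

March: labor force = 117.93 + 7.23 = 125.16; u = 7.23/125.16 = 5.78%.
April: labor force = 120.42 + 5.42 = 125.84; u = 5.42/125.84 = 4.31%.
Change = 4.31% − 5.78% = −1.47 pp.

The unemployment rate changed by −1.47 percentage points.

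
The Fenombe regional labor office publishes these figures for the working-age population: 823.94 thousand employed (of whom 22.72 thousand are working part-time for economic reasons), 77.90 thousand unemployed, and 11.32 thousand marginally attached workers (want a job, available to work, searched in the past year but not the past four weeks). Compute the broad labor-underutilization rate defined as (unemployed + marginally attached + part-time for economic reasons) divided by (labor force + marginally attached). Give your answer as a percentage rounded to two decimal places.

Labor force = 823.94 + 77.90 = 901.84 thousand.
Numerator = 77.90 + 11.32 + 22.72 = 111.94 thousand.
Denominator = 901.84 + 11.32 = 913.16 thousand.
Broad rate = 111.94 / 913.16 = 12.26%.

Broad underutilization rate ≈ 12.26%.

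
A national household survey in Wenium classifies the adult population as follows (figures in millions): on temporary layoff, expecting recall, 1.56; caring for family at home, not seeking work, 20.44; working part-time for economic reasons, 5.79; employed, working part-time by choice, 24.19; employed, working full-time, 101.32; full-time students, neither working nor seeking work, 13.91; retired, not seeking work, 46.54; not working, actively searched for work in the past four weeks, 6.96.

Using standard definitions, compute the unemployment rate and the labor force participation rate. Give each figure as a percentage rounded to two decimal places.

Unemployment rate ≈ 6.09%; labor force participation rate ≈ 63.35%.

Employed = 5.79 + 24.19 + 101.32 = 131.30 million (anyone who worked, including part-time for economic reasons, counts as employed).
Unemployed = 1.56 + 6.96 = 8.52 million (jobless and actively searching, or on temporary layoff).
Labor force = 131.30 + 8.52 = 139.82 million.
Not in labor force = 20.44 + 13.91 + 46.54 = 80.89 million (those not working and not actively searching are outside the labor force).
Civilian working-age population = 139.82 + 80.89 = 220.71 million.
Unemployment rate = 8.52 / 139.82 = 6.09%.
Labor force participation rate = 139.82 / 220.71 = 63.35%.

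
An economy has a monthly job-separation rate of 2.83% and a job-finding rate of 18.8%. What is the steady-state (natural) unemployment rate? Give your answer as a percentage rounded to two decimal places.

At steady state the flows balance: s·E = f·U, so U/(E+U) = s/(s+f).
u* = 2.83 / (2.83 + 18.8) = 2.83 / 21.63 = 13.08%.

Steady-state unemployment rate ≈ 13.08%.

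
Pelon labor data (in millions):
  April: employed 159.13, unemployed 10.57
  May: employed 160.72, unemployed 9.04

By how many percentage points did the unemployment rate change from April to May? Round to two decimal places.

April: labor force = 159.13 + 10.57 = 169.70; u = 10.57/169.70 = 6.23%.
May: labor force = 160.72 + 9.04 = 169.76; u = 9.04/169.76 = 5.33%.
Change = 5.33% − 6.23% = −0.90 pp.

The unemployment rate changed by −0.90 percentage points.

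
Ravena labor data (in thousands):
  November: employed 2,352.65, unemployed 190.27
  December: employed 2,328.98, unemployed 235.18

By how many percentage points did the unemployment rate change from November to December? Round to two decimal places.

November: labor force = 2,352.65 + 190.27 = 2,542.92; u = 190.27/2,542.92 = 7.48%.
December: labor force = 2,328.98 + 235.18 = 2,564.16; u = 235.18/2,564.16 = 9.17%.
Change = 9.17% − 7.48% = +1.69 pp.

The unemployment rate changed by +1.69 percentage points.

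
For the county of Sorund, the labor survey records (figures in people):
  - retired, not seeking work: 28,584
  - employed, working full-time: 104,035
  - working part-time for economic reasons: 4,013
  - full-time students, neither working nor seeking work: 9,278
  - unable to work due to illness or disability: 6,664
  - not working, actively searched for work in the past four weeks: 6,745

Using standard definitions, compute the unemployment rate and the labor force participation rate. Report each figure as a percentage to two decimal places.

Unemployment rate ≈ 5.88%; labor force participation rate ≈ 72.05%.

Employed = 104,035 + 4,013 = 108,048 (anyone who worked, including part-time for economic reasons, counts as employed).
Unemployed = 6,745.
Labor force = 108,048 + 6,745 = 114,793.
Not in labor force = 28,584 + 9,278 + 6,664 = 44,526 (those not working and not actively searching are outside the labor force).
Civilian working-age population = 114,793 + 44,526 = 159,319.
Unemployment rate = 6,745 / 114,793 = 5.88%.
Labor force participation rate = 114,793 / 159,319 = 72.05%.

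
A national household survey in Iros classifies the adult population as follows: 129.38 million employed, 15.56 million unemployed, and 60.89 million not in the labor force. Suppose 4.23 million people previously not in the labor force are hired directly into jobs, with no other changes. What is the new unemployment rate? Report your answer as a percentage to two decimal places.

Initially, labor force = 129.38 + 15.56 = 144.94 million, so u = 15.56/144.94 = 10.74%.
After the change, employed and labor force both rise by 4.23; unemployed unchanged → E = 133.61, U = 15.56, labor force = 149.17 million.
New unemployment rate = 15.56 / 149.17 = 10.43%.

New unemployment rate ≈ 10.43%.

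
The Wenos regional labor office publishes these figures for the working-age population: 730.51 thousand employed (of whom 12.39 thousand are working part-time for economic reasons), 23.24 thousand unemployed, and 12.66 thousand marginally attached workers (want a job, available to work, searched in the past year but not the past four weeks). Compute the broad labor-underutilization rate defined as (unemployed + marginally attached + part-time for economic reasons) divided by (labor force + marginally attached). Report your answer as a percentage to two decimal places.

Broad underutilization rate ≈ 6.30%.

Labor force = 730.51 + 23.24 = 753.75 thousand.
Numerator = 23.24 + 12.66 + 12.39 = 48.29 thousand.
Denominator = 753.75 + 12.66 = 766.41 thousand.
Broad rate = 48.29 / 766.41 = 6.30%.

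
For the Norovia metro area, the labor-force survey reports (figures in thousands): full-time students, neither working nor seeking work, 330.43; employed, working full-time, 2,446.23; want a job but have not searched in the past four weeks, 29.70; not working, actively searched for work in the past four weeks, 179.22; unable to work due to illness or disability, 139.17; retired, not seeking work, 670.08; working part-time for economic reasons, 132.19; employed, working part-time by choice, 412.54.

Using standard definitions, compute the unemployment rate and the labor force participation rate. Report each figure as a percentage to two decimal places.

Employed = 2,446.23 + 132.19 + 412.54 = 2,990.96 thousand (anyone who worked, including part-time for economic reasons, counts as employed).
Unemployed = 179.22 thousand.
Labor force = 2,990.96 + 179.22 = 3,170.18 thousand.
Not in labor force = 330.43 + 29.70 + 139.17 + 670.08 = 1,169.38 thousand (those not working and not actively searching are outside the labor force — including those who want a job but have given up searching).
Civilian working-age population = 3,170.18 + 1,169.38 = 4,339.56 thousand.
Unemployment rate = 179.22 / 3,170.18 = 5.65%.
Labor force participation rate = 3,170.18 / 4,339.56 = 73.05%.

Unemployment rate ≈ 5.65%; labor force participation rate ≈ 73.05%.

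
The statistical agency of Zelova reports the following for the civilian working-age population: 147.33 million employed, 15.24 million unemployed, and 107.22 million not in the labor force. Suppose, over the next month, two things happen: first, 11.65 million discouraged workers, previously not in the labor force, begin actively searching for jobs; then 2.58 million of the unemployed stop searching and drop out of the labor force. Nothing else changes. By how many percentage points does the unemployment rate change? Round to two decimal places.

Initially, labor force = 147.33 + 15.24 = 162.57 million, so u = 15.24/162.57 = 9.37%.
After the first change, unemployed and labor force both rise by 11.65 → E = 147.33, U = 26.89, labor force = 174.22 million.
After the second change, unemployed and labor force both fall by 2.58 → E = 147.33, U = 24.31, labor force = 171.64 million.
New unemployment rate = 24.31 / 171.64 = 14.16%.
Change = 14.16% − 9.37% = +4.79 percentage points.

The unemployment rate changes by +4.79 percentage points.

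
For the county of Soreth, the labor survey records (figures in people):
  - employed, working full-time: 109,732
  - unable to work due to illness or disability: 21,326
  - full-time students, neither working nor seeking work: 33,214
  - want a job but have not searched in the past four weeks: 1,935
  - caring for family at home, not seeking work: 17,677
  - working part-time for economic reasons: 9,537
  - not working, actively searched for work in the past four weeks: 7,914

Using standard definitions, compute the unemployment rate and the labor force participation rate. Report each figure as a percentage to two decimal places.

Employed = 109,732 + 9,537 = 119,269 (anyone who worked, including part-time for economic reasons, counts as employed).
Unemployed = 7,914.
Labor force = 119,269 + 7,914 = 127,183.
Not in labor force = 21,326 + 33,214 + 1,935 + 17,677 = 74,152 (those not working and not actively searching are outside the labor force — including those who want a job but have given up searching).
Civilian working-age population = 127,183 + 74,152 = 201,335.
Unemployment rate = 7,914 / 127,183 = 6.22%.
Labor force participation rate = 127,183 / 201,335 = 63.17%.

Unemployment rate ≈ 6.22%; labor force participation rate ≈ 63.17%.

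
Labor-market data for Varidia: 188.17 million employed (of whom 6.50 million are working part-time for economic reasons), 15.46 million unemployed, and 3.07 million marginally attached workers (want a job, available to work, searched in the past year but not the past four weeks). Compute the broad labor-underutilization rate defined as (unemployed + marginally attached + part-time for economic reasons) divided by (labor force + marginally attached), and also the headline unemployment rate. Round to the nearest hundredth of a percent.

Labor force = 188.17 + 15.46 = 203.63 million.
Numerator = 15.46 + 3.07 + 6.50 = 25.03 million.
Denominator = 203.63 + 3.07 = 206.70 million.
Broad rate = 25.03 / 206.70 = 12.11%.
Headline unemployment rate = 15.46 / 203.63 = 7.59%.

Broad underutilization rate ≈ 12.11%; headline unemployment rate ≈ 7.59%.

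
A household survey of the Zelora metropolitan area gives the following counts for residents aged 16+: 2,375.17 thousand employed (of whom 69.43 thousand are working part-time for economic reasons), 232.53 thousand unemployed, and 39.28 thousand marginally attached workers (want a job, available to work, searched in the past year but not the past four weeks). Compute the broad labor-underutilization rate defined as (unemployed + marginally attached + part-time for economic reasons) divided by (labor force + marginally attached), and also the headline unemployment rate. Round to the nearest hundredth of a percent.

Labor force = 2,375.17 + 232.53 = 2,607.70 thousand.
Numerator = 232.53 + 39.28 + 69.43 = 341.24 thousand.
Denominator = 2,607.70 + 39.28 = 2,646.98 thousand.
Broad rate = 341.24 / 2,646.98 = 12.89%.
Headline unemployment rate = 232.53 / 2,607.70 = 8.92%.

Broad underutilization rate ≈ 12.89%; headline unemployment rate ≈ 8.92%.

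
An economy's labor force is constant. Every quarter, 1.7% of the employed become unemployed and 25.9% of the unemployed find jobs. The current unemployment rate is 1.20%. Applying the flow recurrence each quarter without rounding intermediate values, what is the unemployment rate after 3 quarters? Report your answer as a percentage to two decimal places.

With a fixed labor force, u_{t+1} = u_t + s·(1−u_t) − f·u_t = u_t·(1−s−f) + s.
Here 1−s−f = 0.724 and s = 0.017.
u_1 = 0.012000 × 0.724 + 0.017 = 0.025688.
u_2 = 0.025688 × 0.724 + 0.017 = 0.035598.
u_3 = 0.035598 × 0.724 + 0.017 = 0.042773.

Unemployment rate after three quarters ≈ 4.28%.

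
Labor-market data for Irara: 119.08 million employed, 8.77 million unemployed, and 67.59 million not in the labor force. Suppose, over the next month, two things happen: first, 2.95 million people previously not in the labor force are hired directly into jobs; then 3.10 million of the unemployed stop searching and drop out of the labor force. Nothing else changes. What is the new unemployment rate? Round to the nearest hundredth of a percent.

New unemployment rate ≈ 4.44%.

Initially, labor force = 119.08 + 8.77 = 127.85 million, so u = 8.77/127.85 = 6.86%.
After the first change, employed and labor force both rise by 2.95; unemployed unchanged → E = 122.03, U = 8.77, labor force = 130.80 million.
After the second change, unemployed and labor force both fall by 3.10 → E = 122.03, U = 5.67, labor force = 127.70 million.
New unemployment rate = 5.67 / 127.70 = 4.44%.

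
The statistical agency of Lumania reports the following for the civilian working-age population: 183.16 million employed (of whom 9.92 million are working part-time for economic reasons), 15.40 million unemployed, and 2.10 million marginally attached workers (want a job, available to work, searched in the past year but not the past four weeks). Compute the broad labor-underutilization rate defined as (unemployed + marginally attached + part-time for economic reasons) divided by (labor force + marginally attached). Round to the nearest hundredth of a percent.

Labor force = 183.16 + 15.40 = 198.56 million.
Numerator = 15.40 + 2.10 + 9.92 = 27.42 million.
Denominator = 198.56 + 2.10 = 200.66 million.
Broad rate = 27.42 / 200.66 = 13.66%.

Broad underutilization rate ≈ 13.66%.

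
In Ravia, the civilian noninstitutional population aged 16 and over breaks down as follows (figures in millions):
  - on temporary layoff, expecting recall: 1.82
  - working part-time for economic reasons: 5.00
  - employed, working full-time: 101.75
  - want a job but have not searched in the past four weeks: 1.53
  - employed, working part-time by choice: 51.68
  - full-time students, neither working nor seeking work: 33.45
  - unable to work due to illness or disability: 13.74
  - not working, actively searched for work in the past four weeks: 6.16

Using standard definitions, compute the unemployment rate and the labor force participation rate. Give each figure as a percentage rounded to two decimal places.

Unemployment rate ≈ 4.80%; labor force participation rate ≈ 77.35%.

Employed = 5.00 + 101.75 + 51.68 = 158.43 million (anyone who worked, including part-time for economic reasons, counts as employed).
Unemployed = 1.82 + 6.16 = 7.98 million (jobless and actively searching, or on temporary layoff).
Labor force = 158.43 + 7.98 = 166.41 million.
Not in labor force = 1.53 + 33.45 + 13.74 = 48.72 million (those not working and not actively searching are outside the labor force — including those who want a job but have given up searching).
Civilian working-age population = 166.41 + 48.72 = 215.13 million.
Unemployment rate = 7.98 / 166.41 = 4.80%.
Labor force participation rate = 166.41 / 215.13 = 77.35%.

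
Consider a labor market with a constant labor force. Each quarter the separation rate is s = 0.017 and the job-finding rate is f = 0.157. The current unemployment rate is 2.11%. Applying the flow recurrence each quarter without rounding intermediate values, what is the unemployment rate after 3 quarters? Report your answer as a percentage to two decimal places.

Unemployment rate after three quarters ≈ 5.45%.

With a fixed labor force, u_{t+1} = u_t + s·(1−u_t) − f·u_t = u_t·(1−s−f) + s.
Here 1−s−f = 0.826 and s = 0.017.
u_1 = 0.021100 × 0.826 + 0.017 = 0.034429.
u_2 = 0.034429 × 0.826 + 0.017 = 0.045438.
u_3 = 0.045438 × 0.826 + 0.017 = 0.054532.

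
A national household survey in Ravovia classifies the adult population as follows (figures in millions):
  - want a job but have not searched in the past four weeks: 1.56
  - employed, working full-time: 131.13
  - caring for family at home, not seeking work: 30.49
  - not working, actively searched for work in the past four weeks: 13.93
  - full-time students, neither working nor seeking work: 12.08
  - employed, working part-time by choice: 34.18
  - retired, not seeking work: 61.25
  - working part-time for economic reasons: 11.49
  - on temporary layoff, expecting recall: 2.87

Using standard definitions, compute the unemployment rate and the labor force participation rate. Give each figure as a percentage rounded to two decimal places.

Unemployment rate ≈ 8.68%; labor force participation rate ≈ 64.75%.

Employed = 131.13 + 34.18 + 11.49 = 176.80 million (anyone who worked, including part-time for economic reasons, counts as employed).
Unemployed = 13.93 + 2.87 = 16.80 million (jobless and actively searching, or on temporary layoff).
Labor force = 176.80 + 16.80 = 193.60 million.
Not in labor force = 1.56 + 30.49 + 12.08 + 61.25 = 105.38 million (those not working and not actively searching are outside the labor force — including those who want a job but have given up searching).
Civilian working-age population = 193.60 + 105.38 = 298.98 million.
Unemployment rate = 16.80 / 193.60 = 8.68%.
Labor force participation rate = 193.60 / 298.98 = 64.75%.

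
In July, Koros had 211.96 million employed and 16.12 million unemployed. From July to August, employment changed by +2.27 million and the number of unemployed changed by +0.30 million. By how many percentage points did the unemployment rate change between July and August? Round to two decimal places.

July: labor force = 211.96 + 16.12 = 228.08; u = 16.12/228.08 = 7.07%.
August: labor force = 214.23 + 16.42 = 230.65; u = 16.42/230.65 = 7.12%.
Change = 7.12% − 7.07% = +0.05 pp.

The unemployment rate changed by +0.05 percentage points.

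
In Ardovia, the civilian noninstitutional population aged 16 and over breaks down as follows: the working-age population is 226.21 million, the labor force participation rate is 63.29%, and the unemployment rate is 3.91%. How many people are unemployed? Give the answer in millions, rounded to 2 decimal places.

About 5.60 million are unemployed.

Labor force = 0.6329 × 226.21 = 143.17 million.
Unemployed = 0.0391 × 143.17 ≈ 5.60 million.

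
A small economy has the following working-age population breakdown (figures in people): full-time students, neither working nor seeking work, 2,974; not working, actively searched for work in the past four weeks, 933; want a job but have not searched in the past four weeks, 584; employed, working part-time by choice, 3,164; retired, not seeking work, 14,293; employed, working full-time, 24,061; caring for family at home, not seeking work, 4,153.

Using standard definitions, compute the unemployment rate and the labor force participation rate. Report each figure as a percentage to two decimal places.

Unemployment rate ≈ 3.31%; labor force participation rate ≈ 56.13%.

Employed = 3,164 + 24,061 = 27,225.
Unemployed = 933.
Labor force = 27,225 + 933 = 28,158.
Not in labor force = 2,974 + 584 + 14,293 + 4,153 = 22,004 (those not working and not actively searching are outside the labor force — including those who want a job but have given up searching).
Civilian working-age population = 28,158 + 22,004 = 50,162.
Unemployment rate = 933 / 28,158 = 3.31%.
Labor force participation rate = 28,158 / 50,162 = 56.13%.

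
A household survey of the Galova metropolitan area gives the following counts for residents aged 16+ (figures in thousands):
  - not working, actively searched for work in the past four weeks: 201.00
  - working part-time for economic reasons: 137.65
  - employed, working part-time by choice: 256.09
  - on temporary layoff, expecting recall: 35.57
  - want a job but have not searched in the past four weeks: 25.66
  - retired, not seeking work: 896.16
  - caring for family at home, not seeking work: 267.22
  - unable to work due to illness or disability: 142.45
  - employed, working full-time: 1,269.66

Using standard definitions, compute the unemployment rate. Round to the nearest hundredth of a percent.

Employed = 137.65 + 256.09 + 1,269.66 = 1,663.40 thousand (anyone who worked, including part-time for economic reasons, counts as employed).
Unemployed = 201.00 + 35.57 = 236.57 thousand (jobless and actively searching, or on temporary layoff).
Labor force = 1,663.40 + 236.57 = 1,899.97 thousand.
Unemployment rate = 236.57 / 1,899.97 = 12.45%.

Unemployment rate ≈ 12.45%.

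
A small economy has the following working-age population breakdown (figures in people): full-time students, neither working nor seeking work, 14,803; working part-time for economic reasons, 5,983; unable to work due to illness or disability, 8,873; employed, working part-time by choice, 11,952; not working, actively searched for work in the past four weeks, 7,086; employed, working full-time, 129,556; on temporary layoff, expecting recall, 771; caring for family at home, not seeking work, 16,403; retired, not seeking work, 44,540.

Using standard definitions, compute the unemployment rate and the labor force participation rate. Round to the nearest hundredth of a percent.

Employed = 5,983 + 11,952 + 129,556 = 147,491 (anyone who worked, including part-time for economic reasons, counts as employed).
Unemployed = 7,086 + 771 = 7,857 (jobless and actively searching, or on temporary layoff).
Labor force = 147,491 + 7,857 = 155,348.
Not in labor force = 14,803 + 8,873 + 16,403 + 44,540 = 84,619 (those not working and not actively searching are outside the labor force).
Civilian working-age population = 155,348 + 84,619 = 239,967.
Unemployment rate = 7,857 / 155,348 = 5.06%.
Labor force participation rate = 155,348 / 239,967 = 64.74%.

Unemployment rate ≈ 5.06%; labor force participation rate ≈ 64.74%.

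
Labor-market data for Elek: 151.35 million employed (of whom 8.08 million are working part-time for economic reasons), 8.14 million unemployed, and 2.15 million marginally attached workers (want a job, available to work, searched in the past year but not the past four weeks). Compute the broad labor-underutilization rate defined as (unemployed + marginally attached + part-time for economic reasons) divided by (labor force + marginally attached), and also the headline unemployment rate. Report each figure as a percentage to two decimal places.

Broad underutilization rate ≈ 11.36%; headline unemployment rate ≈ 5.10%.

Labor force = 151.35 + 8.14 = 159.49 million.
Numerator = 8.14 + 2.15 + 8.08 = 18.37 million.
Denominator = 159.49 + 2.15 = 161.64 million.
Broad rate = 18.37 / 161.64 = 11.36%.
Headline unemployment rate = 8.14 / 159.49 = 5.10%.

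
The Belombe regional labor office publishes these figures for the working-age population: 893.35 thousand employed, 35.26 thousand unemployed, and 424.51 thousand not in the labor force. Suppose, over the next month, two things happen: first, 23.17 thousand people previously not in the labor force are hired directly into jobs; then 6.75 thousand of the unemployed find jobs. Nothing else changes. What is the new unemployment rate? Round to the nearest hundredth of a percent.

Initially, labor force = 893.35 + 35.26 = 928.61 thousand, so u = 35.26/928.61 = 3.80%.
After the first change, employed and labor force both rise by 23.17; unemployed unchanged → E = 916.52, U = 35.26, labor force = 951.78 thousand.
After the second change, unemployed falls and employed rises by 6.75; labor force unchanged → E = 923.27, U = 28.51, labor force = 951.78 thousand.
New unemployment rate = 28.51 / 951.78 = 3.00%.

New unemployment rate ≈ 3.00%.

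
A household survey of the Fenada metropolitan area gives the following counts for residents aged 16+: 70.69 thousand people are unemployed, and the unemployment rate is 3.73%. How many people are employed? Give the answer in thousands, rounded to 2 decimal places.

About 1,824.48 thousand are employed.

Labor force = U / u = 70.69 / 0.0373 ≈ 1,895.17 thousand.
Employed = labor force − unemployed = 1,895.17 − 70.69 = 1,824.48 thousand.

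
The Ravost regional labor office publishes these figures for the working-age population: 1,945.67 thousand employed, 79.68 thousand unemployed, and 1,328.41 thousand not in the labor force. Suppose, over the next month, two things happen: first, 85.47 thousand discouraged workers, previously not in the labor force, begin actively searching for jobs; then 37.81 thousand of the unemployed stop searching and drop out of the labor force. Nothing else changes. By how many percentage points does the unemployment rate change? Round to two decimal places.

The unemployment rate changes by +2.21 percentage points.

Initially, labor force = 1,945.67 + 79.68 = 2,025.35 thousand, so u = 79.68/2,025.35 = 3.93%.
After the first change, unemployed and labor force both rise by 85.47 → E = 1,945.67, U = 165.15, labor force = 2,110.82 thousand.
After the second change, unemployed and labor force both fall by 37.81 → E = 1,945.67, U = 127.34, labor force = 2,073.01 thousand.
New unemployment rate = 127.34 / 2,073.01 = 6.14%.
Change = 6.14% − 3.93% = +2.21 percentage points.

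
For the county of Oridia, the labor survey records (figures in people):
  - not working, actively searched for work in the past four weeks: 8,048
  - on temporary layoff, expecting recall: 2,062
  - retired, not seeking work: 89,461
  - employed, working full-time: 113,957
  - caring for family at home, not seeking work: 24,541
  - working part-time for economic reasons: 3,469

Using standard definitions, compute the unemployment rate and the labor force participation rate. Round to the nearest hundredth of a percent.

Unemployment rate ≈ 7.93%; labor force participation rate ≈ 52.80%.

Employed = 113,957 + 3,469 = 117,426 (anyone who worked, including part-time for economic reasons, counts as employed).
Unemployed = 8,048 + 2,062 = 10,110 (jobless and actively searching, or on temporary layoff).
Labor force = 117,426 + 10,110 = 127,536.
Not in labor force = 89,461 + 24,541 = 114,002 (those not working and not actively searching are outside the labor force).
Civilian working-age population = 127,536 + 114,002 = 241,538.
Unemployment rate = 10,110 / 127,536 = 7.93%.
Labor force participation rate = 127,536 / 241,538 = 52.80%.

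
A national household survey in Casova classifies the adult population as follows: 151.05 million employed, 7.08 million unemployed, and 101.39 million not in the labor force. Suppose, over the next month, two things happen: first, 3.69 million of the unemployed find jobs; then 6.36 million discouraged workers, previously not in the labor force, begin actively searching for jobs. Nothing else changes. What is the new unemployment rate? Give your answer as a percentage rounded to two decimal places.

New unemployment rate ≈ 5.93%.

Initially, labor force = 151.05 + 7.08 = 158.13 million, so u = 7.08/158.13 = 4.48%.
After the first change, unemployed falls and employed rises by 3.69; labor force unchanged → E = 154.74, U = 3.39, labor force = 158.13 million.
After the second change, unemployed and labor force both rise by 6.36 → E = 154.74, U = 9.75, labor force = 164.49 million.
New unemployment rate = 9.75 / 164.49 = 5.93%.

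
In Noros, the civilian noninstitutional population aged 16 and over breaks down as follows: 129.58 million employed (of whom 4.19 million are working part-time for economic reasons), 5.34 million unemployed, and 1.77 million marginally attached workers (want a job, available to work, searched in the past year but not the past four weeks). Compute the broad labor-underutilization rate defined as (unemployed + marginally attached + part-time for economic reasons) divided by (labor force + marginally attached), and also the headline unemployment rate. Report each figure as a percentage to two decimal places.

Labor force = 129.58 + 5.34 = 134.92 million.
Numerator = 5.34 + 1.77 + 4.19 = 11.30 million.
Denominator = 134.92 + 1.77 = 136.69 million.
Broad rate = 11.30 / 136.69 = 8.27%.
Headline unemployment rate = 5.34 / 134.92 = 3.96%.

Broad underutilization rate ≈ 8.27%; headline unemployment rate ≈ 3.96%.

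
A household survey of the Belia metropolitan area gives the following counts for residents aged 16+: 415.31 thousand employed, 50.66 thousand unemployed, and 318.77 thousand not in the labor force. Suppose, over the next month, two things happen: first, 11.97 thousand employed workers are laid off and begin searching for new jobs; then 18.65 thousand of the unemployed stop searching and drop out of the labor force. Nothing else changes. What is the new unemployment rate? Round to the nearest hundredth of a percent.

New unemployment rate ≈ 9.83%.

Initially, labor force = 415.31 + 50.66 = 465.97 thousand, so u = 50.66/465.97 = 10.87%.
After the first change, employed falls and unemployed rises by 11.97; labor force unchanged → E = 403.34, U = 62.63, labor force = 465.97 thousand.
After the second change, unemployed and labor force both fall by 18.65 → E = 403.34, U = 43.98, labor force = 447.32 thousand.
New unemployment rate = 43.98 / 447.32 = 9.83%.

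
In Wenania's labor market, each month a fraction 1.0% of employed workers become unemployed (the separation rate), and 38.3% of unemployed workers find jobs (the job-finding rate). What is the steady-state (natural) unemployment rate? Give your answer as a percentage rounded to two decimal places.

At steady state the flows balance: s·E = f·U, so U/(E+U) = s/(s+f).
u* = 1.0 / (1.0 + 38.3) = 1.0 / 39.30 = 2.54%.

Steady-state unemployment rate ≈ 2.54%.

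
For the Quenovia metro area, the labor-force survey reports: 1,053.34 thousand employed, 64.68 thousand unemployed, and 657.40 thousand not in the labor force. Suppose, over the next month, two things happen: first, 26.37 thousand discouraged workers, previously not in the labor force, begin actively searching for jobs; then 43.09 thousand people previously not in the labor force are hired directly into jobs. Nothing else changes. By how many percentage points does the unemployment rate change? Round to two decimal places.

Initially, labor force = 1,053.34 + 64.68 = 1,118.02 thousand, so u = 64.68/1,118.02 = 5.79%.
After the first change, unemployed and labor force both rise by 26.37 → E = 1,053.34, U = 91.05, labor force = 1,144.39 thousand.
After the second change, employed and labor force both rise by 43.09; unemployed unchanged → E = 1,096.43, U = 91.05, labor force = 1,187.48 thousand.
New unemployment rate = 91.05 / 1,187.48 = 7.67%.
Change = 7.67% − 5.79% = +1.88 percentage points.

The unemployment rate changes by +1.88 percentage points.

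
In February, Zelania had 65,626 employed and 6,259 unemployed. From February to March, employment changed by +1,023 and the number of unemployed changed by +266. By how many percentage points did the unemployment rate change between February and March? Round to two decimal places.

February: labor force = 65,626 + 6,259 = 71,885; u = 6,259/71,885 = 8.71%.
March: labor force = 66,649 + 6,525 = 73,174; u = 6,525/73,174 = 8.92%.
Change = 8.92% − 8.71% = +0.21 pp.

The unemployment rate changed by +0.21 percentage points.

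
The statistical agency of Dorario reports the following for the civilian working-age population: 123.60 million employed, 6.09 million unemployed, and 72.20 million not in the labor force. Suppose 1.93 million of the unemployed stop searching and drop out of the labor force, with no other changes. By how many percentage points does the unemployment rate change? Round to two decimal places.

Initially, labor force = 123.60 + 6.09 = 129.69 million, so u = 6.09/129.69 = 4.70%.
After the change, unemployed and labor force both fall by 1.93 → E = 123.60, U = 4.16, labor force = 127.76 million.
New unemployment rate = 4.16 / 127.76 = 3.26%.
Change = 3.26% − 4.70% = −1.44 percentage points.

The unemployment rate changes by −1.44 percentage points.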